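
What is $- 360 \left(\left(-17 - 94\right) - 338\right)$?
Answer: $161640$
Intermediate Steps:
$- 360 \left(\left(-17 - 94\right) - 338\right) = - 360 \left(-111 - 338\right) = \left(-360\right) \left(-449\right) = 161640$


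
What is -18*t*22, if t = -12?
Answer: 4752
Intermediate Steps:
-18*t*22 = -18*(-12)*22 = 216*22 = 4752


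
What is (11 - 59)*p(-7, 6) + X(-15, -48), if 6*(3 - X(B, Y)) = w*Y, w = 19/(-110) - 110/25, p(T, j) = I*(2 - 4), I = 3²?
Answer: 45673/55 ≈ 830.42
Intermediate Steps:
I = 9
p(T, j) = -18 (p(T, j) = 9*(2 - 4) = 9*(-2) = -18)
w = -503/110 (w = 19*(-1/110) - 110*1/25 = -19/110 - 22/5 = -503/110 ≈ -4.5727)
X(B, Y) = 3 + 503*Y/660 (X(B, Y) = 3 - (-503)*Y/660 = 3 + 503*Y/660)
(11 - 59)*p(-7, 6) + X(-15, -48) = (11 - 59)*(-18) + (3 + (503/660)*(-48)) = -48*(-18) + (3 - 2012/55) = 864 - 1847/55 = 45673/55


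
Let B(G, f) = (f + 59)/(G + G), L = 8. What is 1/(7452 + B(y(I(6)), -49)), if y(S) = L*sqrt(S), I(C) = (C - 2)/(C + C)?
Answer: 158976/1184689127 - 40*sqrt(3)/3554067381 ≈ 0.00013417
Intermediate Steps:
I(C) = (-2 + C)/(2*C) (I(C) = (-2 + C)/((2*C)) = (-2 + C)*(1/(2*C)) = (-2 + C)/(2*C))
y(S) = 8*sqrt(S)
B(G, f) = (59 + f)/(2*G) (B(G, f) = (59 + f)/((2*G)) = (59 + f)*(1/(2*G)) = (59 + f)/(2*G))
1/(7452 + B(y(I(6)), -49)) = 1/(7452 + (59 - 49)/(2*((8*sqrt((1/2)*(-2 + 6)/6))))) = 1/(7452 + (1/2)*10/(8*sqrt((1/2)*(1/6)*4))) = 1/(7452 + (1/2)*10/(8*sqrt(1/3))) = 1/(7452 + (1/2)*10/(8*(sqrt(3)/3))) = 1/(7452 + (1/2)*10/(8*sqrt(3)/3)) = 1/(7452 + (1/2)*(sqrt(3)/8)*10) = 1/(7452 + 5*sqrt(3)/8)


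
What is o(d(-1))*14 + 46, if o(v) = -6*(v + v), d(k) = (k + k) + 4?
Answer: -290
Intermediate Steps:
d(k) = 4 + 2*k (d(k) = 2*k + 4 = 4 + 2*k)
o(v) = -12*v
o(d(-1))*14 + 46 = -12*(4 + 2*(-1))*14 + 46 = -12*(4 - 2)*14 + 46 = -12*2*14 + 46 = -24*14 + 46 = -336 + 46 = -290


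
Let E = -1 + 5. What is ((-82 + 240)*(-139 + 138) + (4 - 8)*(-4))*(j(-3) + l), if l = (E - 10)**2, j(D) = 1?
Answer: -5254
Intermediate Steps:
E = 4
l = 36 (l = (4 - 10)**2 = (-6)**2 = 36)
((-82 + 240)*(-139 + 138) + (4 - 8)*(-4))*(j(-3) + l) = ((-82 + 240)*(-139 + 138) + (4 - 8)*(-4))*(1 + 36) = (158*(-1) - 4*(-4))*37 = (-158 + 16)*37 = -142*37 = -5254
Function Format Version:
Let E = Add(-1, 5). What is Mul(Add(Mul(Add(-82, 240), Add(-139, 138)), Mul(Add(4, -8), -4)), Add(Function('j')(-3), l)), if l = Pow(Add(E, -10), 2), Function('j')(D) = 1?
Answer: -5254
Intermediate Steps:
E = 4
l = 36 (l = Pow(Add(4, -10), 2) = Pow(-6, 2) = 36)
Mul(Add(Mul(Add(-82, 240), Add(-139, 138)), Mul(Add(4, -8), -4)), Add(Function('j')(-3), l)) = Mul(Add(Mul(Add(-82, 240), Add(-139, 138)), Mul(Add(4, -8), -4)), Add(1, 36)) = Mul(Add(Mul(158, -1), Mul(-4, -4)), 37) = Mul(Add(-158, 16), 37) = Mul(-142, 37) = -5254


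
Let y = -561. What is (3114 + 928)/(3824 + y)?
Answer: 4042/3263 ≈ 1.2387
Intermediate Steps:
(3114 + 928)/(3824 + y) = (3114 + 928)/(3824 - 561) = 4042/3263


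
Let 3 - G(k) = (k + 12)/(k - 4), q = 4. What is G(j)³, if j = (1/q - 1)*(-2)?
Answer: 74088/125 ≈ 592.70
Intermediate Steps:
j = 3/2 (j = (1/4 - 1)*(-2) = (¼ - 1)*(-2) = -¾*(-2) = 3/2 ≈ 1.5000)
G(k) = 3 - (12 + k)/(-4 + k) (G(k) = 3 - (k + 12)/(k - 4) = 3 - (12 + k)/(-4 + k))
G(j)³ = (2*(-12 + 3/2)/(-4 + 3/2))³ = (2*(-21/2)/(-5/2))³ = (2*(-⅖)*(-21/2))³ = (42/5)³ = 74088/125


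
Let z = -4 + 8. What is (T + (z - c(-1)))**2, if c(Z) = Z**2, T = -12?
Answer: 81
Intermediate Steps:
z = 4
(T + (z - c(-1)))**2 = (-12 + (4 - 1*(-1)**2))**2 = (-12 + (4 - 1*1))**2 = (-12 + (4 - 1))**2 = (-12 + 3)**2 = (-9)**2 = 81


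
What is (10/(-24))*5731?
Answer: -28655/12 ≈ -2387.9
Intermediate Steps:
(10/(-24))*5731 = (10*(-1/24))*5731 = -5/12*5731 = -28655/12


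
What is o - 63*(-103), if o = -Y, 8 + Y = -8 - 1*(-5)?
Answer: 6500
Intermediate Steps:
Y = -11 (Y = -8 + (-8 - 1*(-5)) = -8 + (-8 + 5) = -8 - 3 = -11)
o = 11 (o = -1*(-11) = 11)
o - 63*(-103) = 11 - 63*(-103) = 11 + 6489 = 6500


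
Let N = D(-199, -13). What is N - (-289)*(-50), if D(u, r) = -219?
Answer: -14669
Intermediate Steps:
N = -219
N - (-289)*(-50) = -219 - (-289)*(-50) = -219 - 1*14450 = -219 - 14450 = -14669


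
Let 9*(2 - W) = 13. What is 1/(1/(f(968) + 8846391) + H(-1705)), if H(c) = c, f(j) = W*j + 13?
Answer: -79622476/135756321571 ≈ -0.00058651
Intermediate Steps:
W = 5/9 (W = 2 - ⅑*13 = 2 - 13/9 = 5/9 ≈ 0.55556)
f(j) = 13 + 5*j/9 (f(j) = 5*j/9 + 13 = 13 + 5*j/9)
1/(1/(f(968) + 8846391) + H(-1705)) = 1/(1/((13 + (5/9)*968) + 8846391) - 1705) = 1/(1/((13 + 4840/9) + 8846391) - 1705) = 1/(1/(4957/9 + 8846391) - 1705) = 1/(1/(79622476/9) - 1705) = 1/(9/79622476 - 1705) = 1/(-135756321571/79622476) = -79622476/135756321571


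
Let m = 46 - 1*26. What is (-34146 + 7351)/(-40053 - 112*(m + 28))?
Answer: 26795/45429 ≈ 0.58982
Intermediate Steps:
m = 20 (m = 46 - 26 = 20)
(-34146 + 7351)/(-40053 - 112*(m + 28)) = (-34146 + 7351)/(-40053 - 112*(20 + 28)) = -26795/(-40053 - 112*48) = -26795/(-40053 - 5376) = -26795/(-45429) = -26795*(-1/45429) = 26795/45429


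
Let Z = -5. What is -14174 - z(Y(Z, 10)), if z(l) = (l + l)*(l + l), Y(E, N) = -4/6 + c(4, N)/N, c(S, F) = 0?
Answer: -127582/9 ≈ -14176.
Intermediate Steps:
Y(E, N) = -⅔ (Y(E, N) = -4/6 + 0/N = -4*⅙ + 0 = -⅔ + 0 = -⅔)
z(l) = 4*l² (z(l) = (2*l)*(2*l) = 4*l²)
-14174 - z(Y(Z, 10)) = -14174 - 4*(-⅔)² = -14174 - 4*4/9 = -14174 - 1*16/9 = -14174 - 16/9 = -127582/9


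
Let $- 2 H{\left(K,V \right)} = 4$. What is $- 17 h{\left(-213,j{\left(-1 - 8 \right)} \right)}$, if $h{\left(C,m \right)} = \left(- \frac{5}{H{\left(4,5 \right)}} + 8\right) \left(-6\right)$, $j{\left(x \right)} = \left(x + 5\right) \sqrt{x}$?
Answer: $1071$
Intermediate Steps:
$H{\left(K,V \right)} = -2$ ($H{\left(K,V \right)} = \left(- \frac{1}{2}\right) 4 = -2$)
$j{\left(x \right)} = \sqrt{x} \left(5 + x\right)$ ($j{\left(x \right)} = \left(5 + x\right) \sqrt{x} = \sqrt{x} \left(5 + x\right)$)
$h{\left(C,m \right)} = -63$ ($h{\left(C,m \right)} = \left(- \frac{5}{-2} + 8\right) \left(-6\right) = \left(\left(-5\right) \left(- \frac{1}{2}\right) + 8\right) \left(-6\right) = \left(\frac{5}{2} + 8\right) \left(-6\right) = \frac{21}{2} \left(-6\right) = -63$)
$- 17 h{\left(-213,j{\left(-1 - 8 \right)} \right)} = \left(-17\right) \left(-63\right) = 1071$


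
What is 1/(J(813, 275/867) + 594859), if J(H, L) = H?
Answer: 1/595672 ≈ 1.6788e-6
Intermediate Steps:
1/(J(813, 275/867) + 594859) = 1/(813 + 594859) = 1/595672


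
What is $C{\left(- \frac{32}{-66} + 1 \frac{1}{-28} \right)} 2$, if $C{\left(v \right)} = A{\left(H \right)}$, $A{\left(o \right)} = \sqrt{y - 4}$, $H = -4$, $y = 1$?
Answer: $2 i \sqrt{3} \approx 3.4641 i$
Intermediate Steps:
$A{\left(o \right)} = i \sqrt{3}$ ($A{\left(o \right)} = \sqrt{1 - 4} = \sqrt{-3} = i \sqrt{3}$)
$C{\left(v \right)} = i \sqrt{3}$
$C{\left(- \frac{32}{-66} + 1 \frac{1}{-28} \right)} 2 = i \sqrt{3} \cdot 2 = 2 i \sqrt{3}$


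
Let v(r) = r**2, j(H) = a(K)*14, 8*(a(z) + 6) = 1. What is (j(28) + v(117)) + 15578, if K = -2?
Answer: 116739/4 ≈ 29185.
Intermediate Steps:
a(z) = -47/8 (a(z) = -6 + (1/8)*1 = -6 + 1/8 = -47/8)
j(H) = -329/4 (j(H) = -47/8*14 = -329/4)
(j(28) + v(117)) + 15578 = (-329/4 + 117**2) + 15578 = (-329/4 + 13689) + 15578 = 54427/4 + 15578 = 116739/4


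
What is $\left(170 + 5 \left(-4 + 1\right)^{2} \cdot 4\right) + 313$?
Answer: $663$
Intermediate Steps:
$\left(170 + 5 \left(-4 + 1\right)^{2} \cdot 4\right) + 313 = \left(170 + 5 \left(-3\right)^{2} \cdot 4\right) + 313 = \left(170 + 5 \cdot 9 \cdot 4\right) + 313 = \left(170 + 45 \cdot 4\right) + 313 = \left(170 + 180\right) + 313 = 350 + 313 = 663$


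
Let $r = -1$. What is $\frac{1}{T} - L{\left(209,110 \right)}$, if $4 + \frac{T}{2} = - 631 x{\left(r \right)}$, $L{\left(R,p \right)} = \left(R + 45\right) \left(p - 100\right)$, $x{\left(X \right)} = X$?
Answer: $- \frac{3185159}{1254} \approx -2540.0$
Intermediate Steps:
$L{\left(R,p \right)} = \left(-100 + p\right) \left(45 + R\right)$ ($L{\left(R,p \right)} = \left(45 + R\right) \left(-100 + p\right) = \left(-100 + p\right) \left(45 + R\right)$)
$T = 1254$ ($T = -8 + 2 \left(\left(-631\right) \left(-1\right)\right) = -8 + 2 \cdot 631 = -8 + 1262 = 1254$)
$\frac{1}{T} - L{\left(209,110 \right)} = \frac{1}{1254} - \left(-4500 - 20900 + 45 \cdot 110 + 209 \cdot 110\right) = \frac{1}{1254} - \left(-4500 - 20900 + 4950 + 22990\right) = \frac{1}{1254} - 2540 = - \frac{3185159}{1254}$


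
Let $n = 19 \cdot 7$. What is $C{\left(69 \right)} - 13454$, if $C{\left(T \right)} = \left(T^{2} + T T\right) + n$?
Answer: $-3799$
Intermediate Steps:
$n = 133$
$C{\left(T \right)} = 133 + 2 T^{2}$ ($C{\left(T \right)} = \left(T^{2} + T T\right) + 133 = \left(T^{2} + T^{2}\right) + 133 = 2 T^{2} + 133 = 133 + 2 T^{2}$)
$C{\left(69 \right)} - 13454 = \left(133 + 2 \cdot 69^{2}\right) - 13454 = \left(133 + 2 \cdot 4761\right) - 13454 = \left(133 + 9522\right) - 13454 = 9655 - 13454 = -3799$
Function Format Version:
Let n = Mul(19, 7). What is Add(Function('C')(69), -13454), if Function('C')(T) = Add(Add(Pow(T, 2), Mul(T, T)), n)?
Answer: -3799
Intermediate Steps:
n = 133
Function('C')(T) = Add(133, Mul(2, Pow(T, 2))) (Function('C')(T) = Add(Add(Pow(T, 2), Mul(T, T)), 133) = Add(Add(Pow(T, 2), Pow(T, 2)), 133) = Add(Mul(2, Pow(T, 2)), 133) = Add(133, Mul(2, Pow(T, 2))))
Add(Function('C')(69), -13454) = Add(Add(133, Mul(2, Pow(69, 2))), -13454) = Add(Add(133, Mul(2, 4761)), -13454) = Add(Add(133, 9522), -13454) = Add(9655, -13454) = -3799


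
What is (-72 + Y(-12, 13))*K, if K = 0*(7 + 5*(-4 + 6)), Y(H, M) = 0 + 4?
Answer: 0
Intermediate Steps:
Y(H, M) = 4
K = 0 (K = 0*(7 + 5*2) = 0*(7 + 10) = 0*17 = 0)
(-72 + Y(-12, 13))*K = (-72 + 4)*0 = -68*0 = 0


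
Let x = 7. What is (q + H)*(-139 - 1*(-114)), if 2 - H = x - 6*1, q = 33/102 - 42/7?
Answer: 3975/34 ≈ 116.91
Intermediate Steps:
q = -193/34 (q = 33*(1/102) - 42*1/7 = 11/34 - 6 = -193/34 ≈ -5.6765)
H = 1 (H = 2 - (7 - 6*1) = 2 - (7 - 6) = 2 - 1*1 = 2 - 1 = 1)
(q + H)*(-139 - 1*(-114)) = (-193/34 + 1)*(-139 - 1*(-114)) = -159*(-139 + 114)/34 = -159/34*(-25) = 3975/34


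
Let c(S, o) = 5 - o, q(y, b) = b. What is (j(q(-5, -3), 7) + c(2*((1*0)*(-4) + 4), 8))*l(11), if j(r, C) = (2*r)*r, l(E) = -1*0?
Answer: 0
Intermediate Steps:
l(E) = 0
j(r, C) = 2*r²
(j(q(-5, -3), 7) + c(2*((1*0)*(-4) + 4), 8))*l(11) = (2*(-3)² + (5 - 1*8))*0 = (2*9 + (5 - 8))*0 = (18 - 3)*0 = 15*0 = 0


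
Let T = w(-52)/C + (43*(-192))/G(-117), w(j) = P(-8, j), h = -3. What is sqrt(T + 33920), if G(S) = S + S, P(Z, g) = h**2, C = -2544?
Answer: sqrt(2321176863057)/8268 ≈ 184.27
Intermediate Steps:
P(Z, g) = 9 (P(Z, g) = (-3)**2 = 9)
w(j) = 9
G(S) = 2*S
T = 1166731/33072 (T = 9/(-2544) + (43*(-192))/((2*(-117))) = 9*(-1/2544) - 8256/(-234) = -3/848 - 8256*(-1/234) = -3/848 + 1376/39 = 1166731/33072 ≈ 35.279)
sqrt(T + 33920) = sqrt(1166731/33072 + 33920) = sqrt(1122968971/33072) = sqrt(2321176863057)/8268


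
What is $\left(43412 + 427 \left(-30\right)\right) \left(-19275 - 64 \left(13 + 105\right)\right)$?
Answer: $-820959854$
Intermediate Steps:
$\left(43412 + 427 \left(-30\right)\right) \left(-19275 - 64 \left(13 + 105\right)\right) = \left(43412 - 12810\right) \left(-19275 - 7552\right) = 30602 \left(-19275 - 7552\right) = 30602 \left(-26827\right) = -820959854$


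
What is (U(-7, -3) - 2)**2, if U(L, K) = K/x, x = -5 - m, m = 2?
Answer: 121/49 ≈ 2.4694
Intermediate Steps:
x = -7 (x = -5 - 1*2 = -5 - 2 = -7)
U(L, K) = -K/7 (U(L, K) = K/(-7) = K*(-1/7) = -K/7)
(U(-7, -3) - 2)**2 = (-1/7*(-3) - 2)**2 = (3/7 - 2)**2 = (-11/7)**2 = 121/49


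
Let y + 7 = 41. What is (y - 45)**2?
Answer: 121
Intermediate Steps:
y = 34 (y = -7 + 41 = 34)
(y - 45)**2 = (34 - 45)**2 = (-11)**2 = 121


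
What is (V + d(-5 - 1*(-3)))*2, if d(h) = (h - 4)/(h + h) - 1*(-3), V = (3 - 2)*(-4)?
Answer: 1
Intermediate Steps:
V = -4 (V = 1*(-4) = -4)
d(h) = 3 + (-4 + h)/(2*h) (d(h) = (-4 + h)/((2*h)) + 3 = (-4 + h)*(1/(2*h)) + 3 = (-4 + h)/(2*h) + 3 = 3 + (-4 + h)/(2*h))
(V + d(-5 - 1*(-3)))*2 = (-4 + (7/2 - 2/(-5 - 1*(-3))))*2 = (-4 + (7/2 - 2/(-5 + 3)))*2 = (-4 + (7/2 - 2/(-2)))*2 = (-4 + (7/2 - 2*(-½)))*2 = (-4 + (7/2 + 1))*2 = (-4 + 9/2)*2 = (½)*2 = 1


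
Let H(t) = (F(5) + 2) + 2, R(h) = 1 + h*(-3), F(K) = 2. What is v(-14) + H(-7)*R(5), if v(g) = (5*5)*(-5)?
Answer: -209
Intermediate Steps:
R(h) = 1 - 3*h
H(t) = 6 (H(t) = (2 + 2) + 2 = 4 + 2 = 6)
v(g) = -125 (v(g) = 25*(-5) = -125)
v(-14) + H(-7)*R(5) = -125 + 6*(1 - 3*5) = -125 + 6*(1 - 15) = -125 + 6*(-14) = -125 - 84 = -209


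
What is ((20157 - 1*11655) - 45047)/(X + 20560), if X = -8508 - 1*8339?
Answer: -36545/3713 ≈ -9.8424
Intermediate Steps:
X = -16847 (X = -8508 - 8339 = -16847)
((20157 - 1*11655) - 45047)/(X + 20560) = ((20157 - 1*11655) - 45047)/(-16847 + 20560) = ((20157 - 11655) - 45047)/3713 = (8502 - 45047)*(1/3713) = -36545*1/3713 = -36545/3713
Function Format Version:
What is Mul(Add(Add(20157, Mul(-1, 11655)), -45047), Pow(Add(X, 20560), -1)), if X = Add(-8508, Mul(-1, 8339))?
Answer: Rational(-36545, 3713) ≈ -9.8424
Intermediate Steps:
X = -16847 (X = Add(-8508, -8339) = -16847)
Mul(Add(Add(20157, Mul(-1, 11655)), -45047), Pow(Add(X, 20560), -1)) = Mul(Add(Add(20157, Mul(-1, 11655)), -45047), Pow(Add(-16847, 20560), -1)) = Mul(Add(Add(20157, -11655), -45047), Pow(3713, -1)) = Mul(Add(8502, -45047), Rational(1, 3713)) = Mul(-36545, Rational(1, 3713)) = Rational(-36545, 3713)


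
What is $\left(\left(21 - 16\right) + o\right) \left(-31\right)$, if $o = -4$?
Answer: $-31$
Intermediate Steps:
$\left(\left(21 - 16\right) + o\right) \left(-31\right) = \left(\left(21 - 16\right) - 4\right) \left(-31\right) = \left(5 - 4\right) \left(-31\right) = 1 \left(-31\right) = -31$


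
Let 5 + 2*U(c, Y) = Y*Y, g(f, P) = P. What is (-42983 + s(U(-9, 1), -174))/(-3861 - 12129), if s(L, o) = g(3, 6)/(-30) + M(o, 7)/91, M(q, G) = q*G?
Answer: 1397389/519675 ≈ 2.6890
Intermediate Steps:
M(q, G) = G*q
U(c, Y) = -5/2 + Y²/2 (U(c, Y) = -5/2 + (Y*Y)/2 = -5/2 + Y²/2)
s(L, o) = -⅕ + o/13 (s(L, o) = 6/(-30) + (7*o)/91 = 6*(-1/30) + (7*o)*(1/91) = -⅕ + o/13)
(-42983 + s(U(-9, 1), -174))/(-3861 - 12129) = (-42983 + (-⅕ + (1/13)*(-174)))/(-3861 - 12129) = (-42983 + (-⅕ - 174/13))/(-15990) = (-42983 - 883/65)*(-1/15990) = -2794778/65*(-1/15990) = 1397389/519675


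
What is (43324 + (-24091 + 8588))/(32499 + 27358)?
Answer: 27821/59857 ≈ 0.46479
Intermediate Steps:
(43324 + (-24091 + 8588))/(32499 + 27358) = (43324 - 15503)/59857 = 27821*(1/59857) = 27821/59857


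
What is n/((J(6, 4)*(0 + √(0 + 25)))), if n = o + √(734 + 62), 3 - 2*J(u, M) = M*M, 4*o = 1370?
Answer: -137/13 - 4*√199/65 ≈ -11.407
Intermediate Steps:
o = 685/2 (o = (¼)*1370 = 685/2 ≈ 342.50)
J(u, M) = 3/2 - M²/2 (J(u, M) = 3/2 - M*M/2 = 3/2 - M²/2)
n = 685/2 + 2*√199 (n = 685/2 + √(734 + 62) = 685/2 + √796 = 685/2 + 2*√199 ≈ 370.71)
n/((J(6, 4)*(0 + √(0 + 25)))) = (685/2 + 2*√199)/(((3/2 - ½*4²)*(0 + √(0 + 25)))) = (685/2 + 2*√199)/(((3/2 - ½*16)*(0 + √25))) = (685/2 + 2*√199)/(((3/2 - 8)*(0 + 5))) = (685/2 + 2*√199)/((-13/2*5)) = (685/2 + 2*√199)/(-65/2) = (685/2 + 2*√199)*(-2/65) = -137/13 - 4*√199/65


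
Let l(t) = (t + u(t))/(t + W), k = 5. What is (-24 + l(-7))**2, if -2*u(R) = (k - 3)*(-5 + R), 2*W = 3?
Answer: 75076/121 ≈ 620.46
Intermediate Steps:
W = 3/2 (W = (1/2)*3 = 3/2 ≈ 1.5000)
u(R) = 5 - R (u(R) = -(5 - 3)*(-5 + R)/2 = -(-5 + R) = -(-10 + 2*R)/2 = 5 - R)
l(t) = 5/(3/2 + t) (l(t) = (t + (5 - t))/(t + 3/2) = 5/(3/2 + t))
(-24 + l(-7))**2 = (-24 + 10/(3 + 2*(-7)))**2 = (-24 + 10/(3 - 14))**2 = (-24 + 10/(-11))**2 = (-24 + 10*(-1/11))**2 = (-24 - 10/11)**2 = (-274/11)**2 = 75076/121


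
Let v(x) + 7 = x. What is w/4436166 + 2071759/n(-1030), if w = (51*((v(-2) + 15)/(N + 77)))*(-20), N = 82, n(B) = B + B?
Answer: -81184224418347/80723433980 ≈ -1005.7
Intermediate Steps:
v(x) = -7 + x
n(B) = 2*B
w = -2040/53 (w = (51*(((-7 - 2) + 15)/(82 + 77)))*(-20) = (51*((-9 + 15)/159))*(-20) = (51*(6*(1/159)))*(-20) = (51*(2/53))*(-20) = (102/53)*(-20) = -2040/53 ≈ -38.491)
w/4436166 + 2071759/n(-1030) = -2040/53/4436166 + 2071759/((2*(-1030))) = -2040/53*1/4436166 + 2071759/(-2060) = -340/39186133 + 2071759*(-1/2060) = -340/39186133 - 2071759/2060 = -81184224418347/80723433980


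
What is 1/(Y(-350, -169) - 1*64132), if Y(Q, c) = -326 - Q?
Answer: -1/64108 ≈ -1.5599e-5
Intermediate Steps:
1/(Y(-350, -169) - 1*64132) = 1/((-326 - 1*(-350)) - 1*64132) = 1/((-326 + 350) - 64132) = 1/(24 - 64132) = 1/(-64108) = -1/64108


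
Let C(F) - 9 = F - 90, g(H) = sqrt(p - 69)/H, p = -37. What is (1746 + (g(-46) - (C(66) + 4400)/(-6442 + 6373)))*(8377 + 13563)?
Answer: 2739406460/69 - 10970*I*sqrt(106)/23 ≈ 3.9702e+7 - 4910.6*I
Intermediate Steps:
g(H) = I*sqrt(106)/H (g(H) = sqrt(-37 - 69)/H = sqrt(-106)/H = (I*sqrt(106))/H = I*sqrt(106)/H)
C(F) = -81 + F (C(F) = 9 + (F - 90) = 9 + (-90 + F) = -81 + F)
(1746 + (g(-46) - (C(66) + 4400)/(-6442 + 6373)))*(8377 + 13563) = (1746 + (I*sqrt(106)/(-46) - ((-81 + 66) + 4400)/(-6442 + 6373)))*(8377 + 13563) = (1746 + (I*sqrt(106)*(-1/46) - (-15 + 4400)/(-69)))*21940 = (1746 + (-I*sqrt(106)/46 - 4385*(-1)/69))*21940 = (1746 + (-I*sqrt(106)/46 - 1*(-4385/69)))*21940 = (1746 + (-I*sqrt(106)/46 + 4385/69))*21940 = (1746 + (4385/69 - I*sqrt(106)/46))*21940 = (124859/69 - I*sqrt(106)/46)*21940 = 2739406460/69 - 10970*I*sqrt(106)/23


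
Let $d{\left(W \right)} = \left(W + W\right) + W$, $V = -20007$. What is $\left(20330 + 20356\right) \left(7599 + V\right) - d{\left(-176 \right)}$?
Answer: $-504831360$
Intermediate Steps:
$d{\left(W \right)} = 3 W$ ($d{\left(W \right)} = 2 W + W = 3 W$)
$\left(20330 + 20356\right) \left(7599 + V\right) - d{\left(-176 \right)} = \left(20330 + 20356\right) \left(7599 - 20007\right) - 3 \left(-176\right) = 40686 \left(-12408\right) - -528 = -504831888 + 528 = -504831360$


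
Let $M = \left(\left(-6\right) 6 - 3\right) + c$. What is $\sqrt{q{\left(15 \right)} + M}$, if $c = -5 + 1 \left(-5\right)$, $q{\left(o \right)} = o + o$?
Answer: $i \sqrt{19} \approx 4.3589 i$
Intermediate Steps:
$q{\left(o \right)} = 2 o$
$c = -10$ ($c = -5 - 5 = -10$)
$M = -49$ ($M = \left(\left(-6\right) 6 - 3\right) - 10 = \left(-36 - 3\right) - 10 = -39 - 10 = -49$)
$\sqrt{q{\left(15 \right)} + M} = \sqrt{2 \cdot 15 - 49} = \sqrt{30 - 49} = \sqrt{-19} = i \sqrt{19}$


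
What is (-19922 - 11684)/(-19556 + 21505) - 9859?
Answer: -19246797/1949 ≈ -9875.2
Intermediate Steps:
(-19922 - 11684)/(-19556 + 21505) - 9859 = -31606/1949 - 9859 = -19246797/1949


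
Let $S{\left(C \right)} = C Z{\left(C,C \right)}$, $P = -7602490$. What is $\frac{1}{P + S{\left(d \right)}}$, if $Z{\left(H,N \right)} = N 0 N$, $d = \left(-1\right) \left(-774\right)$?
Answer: $- \frac{1}{7602490} \approx -1.3154 \cdot 10^{-7}$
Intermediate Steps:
$d = 774$
$Z{\left(H,N \right)} = 0$ ($Z{\left(H,N \right)} = 0 N = 0$)
$S{\left(C \right)} = 0$ ($S{\left(C \right)} = C 0 = 0$)
$\frac{1}{P + S{\left(d \right)}} = \frac{1}{-7602490 + 0} = \frac{1}{-7602490} = - \frac{1}{7602490}$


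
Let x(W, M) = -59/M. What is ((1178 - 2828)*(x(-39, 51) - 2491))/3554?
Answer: 34952500/30209 ≈ 1157.0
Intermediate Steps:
((1178 - 2828)*(x(-39, 51) - 2491))/3554 = ((1178 - 2828)*(-59/51 - 2491))/3554 = -1650*(-59*1/51 - 2491)*(1/3554) = -1650*(-59/51 - 2491)*(1/3554) = -1650*(-127100/51)*(1/3554) = (69905000/17)*(1/3554) = 34952500/30209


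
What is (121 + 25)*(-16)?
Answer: -2336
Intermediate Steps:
(121 + 25)*(-16) = 146*(-16) = -2336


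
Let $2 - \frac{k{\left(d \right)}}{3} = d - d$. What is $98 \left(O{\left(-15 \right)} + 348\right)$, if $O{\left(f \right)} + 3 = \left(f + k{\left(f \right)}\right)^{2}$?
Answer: $41748$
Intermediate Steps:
$k{\left(d \right)} = 6$ ($k{\left(d \right)} = 6 - 3 \left(d - d\right) = 6 - 0 = 6 + 0 = 6$)
$O{\left(f \right)} = -3 + \left(6 + f\right)^{2}$ ($O{\left(f \right)} = -3 + \left(f + 6\right)^{2} = -3 + \left(6 + f\right)^{2}$)
$98 \left(O{\left(-15 \right)} + 348\right) = 98 \left(\left(-3 + \left(6 - 15\right)^{2}\right) + 348\right) = 98 \left(\left(-3 + \left(-9\right)^{2}\right) + 348\right) = 98 \left(\left(-3 + 81\right) + 348\right) = 98 \left(78 + 348\right) = 98 \cdot 426 = 41748$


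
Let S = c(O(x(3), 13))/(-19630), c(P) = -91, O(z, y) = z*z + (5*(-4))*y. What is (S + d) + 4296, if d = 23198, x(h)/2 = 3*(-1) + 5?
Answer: 41515947/1510 ≈ 27494.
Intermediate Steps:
x(h) = 4 (x(h) = 2*(3*(-1) + 5) = 2*(-3 + 5) = 2*2 = 4)
O(z, y) = z² - 20*y
S = 7/1510 (S = -91/(-19630) = -91*(-1/19630) = 7/1510 ≈ 0.0046358)
(S + d) + 4296 = (7/1510 + 23198) + 4296 = 35028987/1510 + 4296 = 41515947/1510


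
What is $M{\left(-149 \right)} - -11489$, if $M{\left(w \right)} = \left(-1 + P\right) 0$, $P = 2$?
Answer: $11489$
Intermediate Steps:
$M{\left(w \right)} = 0$ ($M{\left(w \right)} = \left(-1 + 2\right) 0 = 1 \cdot 0 = 0$)
$M{\left(-149 \right)} - -11489 = 0 - -11489 = 0 + 11489 = 11489$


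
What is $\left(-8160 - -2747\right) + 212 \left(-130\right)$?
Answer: $-32973$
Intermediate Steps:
$\left(-8160 - -2747\right) + 212 \left(-130\right) = \left(-8160 + 2747\right) - 27560 = -5413 - 27560 = -32973$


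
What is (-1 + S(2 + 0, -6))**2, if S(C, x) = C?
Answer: 1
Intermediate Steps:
(-1 + S(2 + 0, -6))**2 = (-1 + (2 + 0))**2 = (-1 + 2)**2 = 1**2 = 1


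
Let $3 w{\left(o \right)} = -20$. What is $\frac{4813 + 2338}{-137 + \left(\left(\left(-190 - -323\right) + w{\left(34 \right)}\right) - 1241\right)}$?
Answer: $- \frac{21453}{3755} \approx -5.7132$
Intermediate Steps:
$w{\left(o \right)} = - \frac{20}{3}$ ($w{\left(o \right)} = \frac{1}{3} \left(-20\right) = - \frac{20}{3}$)
$\frac{4813 + 2338}{-137 + \left(\left(\left(-190 - -323\right) + w{\left(34 \right)}\right) - 1241\right)} = \frac{4813 + 2338}{-137 - \frac{3344}{3}} = \frac{7151}{-137 + \left(\left(\left(-190 + 323\right) - \frac{20}{3}\right) - 1241\right)} = \frac{7151}{-137 + \left(\left(133 - \frac{20}{3}\right) - 1241\right)} = \frac{7151}{-137 + \left(\frac{379}{3} - 1241\right)} = \frac{7151}{-137 - \frac{3344}{3}} = \frac{7151}{- \frac{3755}{3}} = 7151 \left(- \frac{3}{3755}\right) = - \frac{21453}{3755}$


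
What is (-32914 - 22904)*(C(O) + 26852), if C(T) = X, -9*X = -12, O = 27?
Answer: -1498899360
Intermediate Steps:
X = 4/3 (X = -⅑*(-12) = 4/3 ≈ 1.3333)
C(T) = 4/3
(-32914 - 22904)*(C(O) + 26852) = (-32914 - 22904)*(4/3 + 26852) = -55818*80560/3 = -1498899360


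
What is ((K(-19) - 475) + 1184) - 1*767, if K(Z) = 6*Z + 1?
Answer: -171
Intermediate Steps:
K(Z) = 1 + 6*Z
((K(-19) - 475) + 1184) - 1*767 = (((1 + 6*(-19)) - 475) + 1184) - 1*767 = (((1 - 114) - 475) + 1184) - 767 = ((-113 - 475) + 1184) - 767 = (-588 + 1184) - 767 = 596 - 767 = -171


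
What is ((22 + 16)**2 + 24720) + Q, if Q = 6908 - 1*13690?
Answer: 19382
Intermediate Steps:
Q = -6782 (Q = 6908 - 13690 = -6782)
((22 + 16)**2 + 24720) + Q = ((22 + 16)**2 + 24720) - 6782 = (38**2 + 24720) - 6782 = (1444 + 24720) - 6782 = 26164 - 6782 = 19382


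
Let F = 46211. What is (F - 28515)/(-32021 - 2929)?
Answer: -8848/17475 ≈ -0.50632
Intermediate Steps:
(F - 28515)/(-32021 - 2929) = (46211 - 28515)/(-32021 - 2929) = 17696/(-34950) = 17696*(-1/34950) = -8848/17475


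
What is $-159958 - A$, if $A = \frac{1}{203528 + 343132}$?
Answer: $- \frac{87442640281}{546660} \approx -1.5996 \cdot 10^{5}$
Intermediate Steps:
$A = \frac{1}{546660} \approx 1.8293 \cdot 10^{-6}$
$-159958 - A = -159958 - \frac{1}{546660} = - \frac{87442640281}{546660}$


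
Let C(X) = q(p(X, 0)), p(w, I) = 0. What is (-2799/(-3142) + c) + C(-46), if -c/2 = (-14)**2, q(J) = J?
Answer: -1228865/3142 ≈ -391.11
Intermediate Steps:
C(X) = 0
c = -392 (c = -2*(-14)**2 = -2*196 = -392)
(-2799/(-3142) + c) + C(-46) = (-2799/(-3142) - 392) + 0 = (-2799*(-1/3142) - 392) + 0 = (2799/3142 - 392) + 0 = -1228865/3142 + 0 = -1228865/3142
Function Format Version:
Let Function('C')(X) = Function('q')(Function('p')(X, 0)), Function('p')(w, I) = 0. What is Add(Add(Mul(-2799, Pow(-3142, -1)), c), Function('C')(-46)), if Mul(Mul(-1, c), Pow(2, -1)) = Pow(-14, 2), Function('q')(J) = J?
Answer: Rational(-1228865, 3142) ≈ -391.11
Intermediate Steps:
Function('C')(X) = 0
c = -392 (c = Mul(-2, Pow(-14, 2)) = Mul(-2, 196) = -392)
Add(Add(Mul(-2799, Pow(-3142, -1)), c), Function('C')(-46)) = Add(Add(Mul(-2799, Pow(-3142, -1)), -392), 0) = Add(Add(Mul(-2799, Rational(-1, 3142)), -392), 0) = Add(Add(Rational(2799, 3142), -392), 0) = Add(Rational(-1228865, 3142), 0) = Rational(-1228865, 3142)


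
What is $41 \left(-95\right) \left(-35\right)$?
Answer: $136325$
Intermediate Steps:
$41 \left(-95\right) \left(-35\right) = \left(-3895\right) \left(-35\right) = 136325$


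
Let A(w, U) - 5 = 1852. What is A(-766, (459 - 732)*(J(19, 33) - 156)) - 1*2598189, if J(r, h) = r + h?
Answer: -2596332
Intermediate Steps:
J(r, h) = h + r
A(w, U) = 1857 (A(w, U) = 5 + 1852 = 1857)
A(-766, (459 - 732)*(J(19, 33) - 156)) - 1*2598189 = 1857 - 1*2598189 = 1857 - 2598189 = -2596332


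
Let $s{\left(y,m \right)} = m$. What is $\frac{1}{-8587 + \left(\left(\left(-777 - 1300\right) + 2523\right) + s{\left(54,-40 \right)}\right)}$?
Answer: $- \frac{1}{8181} \approx -0.00012223$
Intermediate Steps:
$\frac{1}{-8587 + \left(\left(\left(-777 - 1300\right) + 2523\right) + s{\left(54,-40 \right)}\right)} = \frac{1}{-8587 + \left(\left(\left(-777 - 1300\right) + 2523\right) - 40\right)} = \frac{1}{-8587 + \left(\left(-2077 + 2523\right) - 40\right)} = \frac{1}{-8587 + \left(446 - 40\right)} = \frac{1}{-8587 + 406} = \frac{1}{-8181} = - \frac{1}{8181}$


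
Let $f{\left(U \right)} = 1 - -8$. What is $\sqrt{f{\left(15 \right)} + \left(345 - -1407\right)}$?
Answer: $\sqrt{1761} \approx 41.964$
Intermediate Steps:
$f{\left(U \right)} = 9$ ($f{\left(U \right)} = 1 + 8 = 9$)
$\sqrt{f{\left(15 \right)} + \left(345 - -1407\right)} = \sqrt{9 + \left(345 - -1407\right)} = \sqrt{9 + \left(345 + 1407\right)} = \sqrt{9 + 1752} = \sqrt{1761}$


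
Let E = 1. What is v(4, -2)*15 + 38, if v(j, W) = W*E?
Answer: 8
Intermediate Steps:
v(j, W) = W (v(j, W) = W*1 = W)
v(4, -2)*15 + 38 = -2*15 + 38 = -30 + 38 = 8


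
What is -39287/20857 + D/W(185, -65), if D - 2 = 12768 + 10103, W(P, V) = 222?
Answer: 468340447/4630254 ≈ 101.15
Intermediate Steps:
D = 22873 (D = 2 + (12768 + 10103) = 2 + 22871 = 22873)
-39287/20857 + D/W(185, -65) = -39287/20857 + 22873/222 = 468340447/4630254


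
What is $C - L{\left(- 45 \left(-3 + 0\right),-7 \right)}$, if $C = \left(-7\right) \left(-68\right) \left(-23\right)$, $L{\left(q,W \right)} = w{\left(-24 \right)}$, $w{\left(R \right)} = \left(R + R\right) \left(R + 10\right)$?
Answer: $-11620$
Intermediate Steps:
$w{\left(R \right)} = 2 R \left(10 + R\right)$
$L{\left(q,W \right)} = 672$ ($L{\left(q,W \right)} = 2 \left(-24\right) \left(10 - 24\right) = 2 \left(-24\right) \left(-14\right) = 672$)
$C = -10948$ ($C = 476 \left(-23\right) = -10948$)
$C - L{\left(- 45 \left(-3 + 0\right),-7 \right)} = -10948 - 672 = -11620$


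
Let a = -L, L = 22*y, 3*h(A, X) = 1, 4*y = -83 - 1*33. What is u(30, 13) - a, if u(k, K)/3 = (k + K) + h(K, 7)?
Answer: -508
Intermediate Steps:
y = -29 (y = (-83 - 1*33)/4 = (-83 - 33)/4 = (¼)*(-116) = -29)
h(A, X) = ⅓ (h(A, X) = (⅓)*1 = ⅓)
L = -638 (L = 22*(-29) = -638)
a = 638 (a = -1*(-638) = 638)
u(k, K) = 1 + 3*K + 3*k (u(k, K) = 3*((k + K) + ⅓) = 3*((K + k) + ⅓) = 3*(⅓ + K + k) = 1 + 3*K + 3*k)
u(30, 13) - a = (1 + 3*13 + 3*30) - 1*638 = (1 + 39 + 90) - 638 = 130 - 638 = -508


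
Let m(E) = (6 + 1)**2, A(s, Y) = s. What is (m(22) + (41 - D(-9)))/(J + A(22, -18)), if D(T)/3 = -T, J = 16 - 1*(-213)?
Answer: 63/251 ≈ 0.25100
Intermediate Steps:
J = 229 (J = 16 + 213 = 229)
D(T) = -3*T (D(T) = 3*(-T) = -3*T)
m(E) = 49 (m(E) = 7**2 = 49)
(m(22) + (41 - D(-9)))/(J + A(22, -18)) = (49 + (41 - (-3)*(-9)))/(229 + 22) = (49 + (41 - 1*27))/251 = (49 + (41 - 27))*(1/251) = (49 + 14)*(1/251) = 63*(1/251) = 63/251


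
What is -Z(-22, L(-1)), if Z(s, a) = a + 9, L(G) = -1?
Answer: -8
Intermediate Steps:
Z(s, a) = 9 + a
-Z(-22, L(-1)) = -(9 - 1) = -1*8 = -8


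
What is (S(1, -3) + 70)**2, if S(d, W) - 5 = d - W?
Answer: 6241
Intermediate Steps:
S(d, W) = 5 + d - W (S(d, W) = 5 + (d - W) = 5 + d - W)
(S(1, -3) + 70)**2 = ((5 + 1 - 1*(-3)) + 70)**2 = ((5 + 1 + 3) + 70)**2 = (9 + 70)**2 = 79**2 = 6241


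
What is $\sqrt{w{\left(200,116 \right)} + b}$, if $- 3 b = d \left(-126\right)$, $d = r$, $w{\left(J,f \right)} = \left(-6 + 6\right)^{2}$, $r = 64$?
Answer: $8 \sqrt{42} \approx 51.846$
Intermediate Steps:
$w{\left(J,f \right)} = 0$ ($w{\left(J,f \right)} = 0^{2} = 0$)
$d = 64$
$b = 2688$ ($b = - \frac{64 \left(-126\right)}{3} = \left(- \frac{1}{3}\right) \left(-8064\right) = 2688$)
$\sqrt{w{\left(200,116 \right)} + b} = \sqrt{0 + 2688} = \sqrt{2688} = 8 \sqrt{42}$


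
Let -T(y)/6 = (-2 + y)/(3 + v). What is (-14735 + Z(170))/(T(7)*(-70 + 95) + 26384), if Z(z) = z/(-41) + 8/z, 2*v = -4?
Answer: -51365761/89334490 ≈ -0.57498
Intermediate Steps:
v = -2 (v = (½)*(-4) = -2)
Z(z) = 8/z - z/41 (Z(z) = z*(-1/41) + 8/z = -z/41 + 8/z = 8/z - z/41)
T(y) = 12 - 6*y (T(y) = -6*(-2 + y)/(3 - 2) = -6*(-2 + y)/1 = -6*(-2 + y) = 12 - 6*y)
(-14735 + Z(170))/(T(7)*(-70 + 95) + 26384) = (-14735 + (8/170 - 1/41*170))/((12 - 6*7)*(-70 + 95) + 26384) = (-14735 + (8*(1/170) - 170/41))/((12 - 42)*25 + 26384) = (-14735 + (4/85 - 170/41))/(-30*25 + 26384) = (-14735 - 14286/3485)/(-750 + 26384) = -51365761/3485/25634 = -51365761/3485*1/25634 = -51365761/89334490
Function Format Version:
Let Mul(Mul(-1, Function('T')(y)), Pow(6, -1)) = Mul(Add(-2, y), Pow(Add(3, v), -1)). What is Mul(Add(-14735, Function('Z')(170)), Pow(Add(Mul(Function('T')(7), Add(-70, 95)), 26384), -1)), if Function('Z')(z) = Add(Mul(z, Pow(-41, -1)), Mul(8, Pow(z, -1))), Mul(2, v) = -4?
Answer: Rational(-51365761, 89334490) ≈ -0.57498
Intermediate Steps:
v = -2 (v = Mul(Rational(1, 2), -4) = -2)
Function('Z')(z) = Add(Mul(8, Pow(z, -1)), Mul(Rational(-1, 41), z)) (Function('Z')(z) = Add(Mul(z, Rational(-1, 41)), Mul(8, Pow(z, -1))) = Add(Mul(Rational(-1, 41), z), Mul(8, Pow(z, -1))) = Add(Mul(8, Pow(z, -1)), Mul(Rational(-1, 41), z)))
Function('T')(y) = Add(12, Mul(-6, y)) (Function('T')(y) = Mul(-6, Mul(Add(-2, y), Pow(Add(3, -2), -1))) = Mul(-6, Mul(Add(-2, y), Pow(1, -1))) = Mul(-6, Mul(Add(-2, y), 1)) = Mul(-6, Add(-2, y)) = Add(12, Mul(-6, y)))
Mul(Add(-14735, Function('Z')(170)), Pow(Add(Mul(Function('T')(7), Add(-70, 95)), 26384), -1)) = Mul(Add(-14735, Add(Mul(8, Pow(170, -1)), Mul(Rational(-1, 41), 170))), Pow(Add(Mul(Add(12, Mul(-6, 7)), Add(-70, 95)), 26384), -1)) = Mul(Add(-14735, Add(Mul(8, Rational(1, 170)), Rational(-170, 41))), Pow(Add(Mul(Add(12, -42), 25), 26384), -1)) = Mul(Add(-14735, Add(Rational(4, 85), Rational(-170, 41))), Pow(Add(Mul(-30, 25), 26384), -1)) = Mul(Add(-14735, Rational(-14286, 3485)), Pow(Add(-750, 26384), -1)) = Mul(Rational(-51365761, 3485), Pow(25634, -1)) = Mul(Rational(-51365761, 3485), Rational(1, 25634)) = Rational(-51365761, 89334490)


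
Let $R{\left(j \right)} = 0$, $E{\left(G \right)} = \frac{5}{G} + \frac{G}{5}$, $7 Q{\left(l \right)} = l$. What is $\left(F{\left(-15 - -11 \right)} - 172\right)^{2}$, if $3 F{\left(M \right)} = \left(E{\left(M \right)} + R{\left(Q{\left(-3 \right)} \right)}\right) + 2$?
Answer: $\frac{106523041}{3600} \approx 29590.0$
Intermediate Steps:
$Q{\left(l \right)} = \frac{l}{7}$
$E{\left(G \right)} = \frac{5}{G} + \frac{G}{5}$ ($E{\left(G \right)} = \frac{5}{G} + G \frac{1}{5} = \frac{5}{G} + \frac{G}{5}$)
$F{\left(M \right)} = \frac{2}{3} + \frac{M}{15} + \frac{5}{3 M}$ ($F{\left(M \right)} = \frac{\left(\left(\frac{5}{M} + \frac{M}{5}\right) + 0\right) + 2}{3} = \frac{\left(\frac{5}{M} + \frac{M}{5}\right) + 2}{3} = \frac{2 + \frac{5}{M} + \frac{M}{5}}{3} = \frac{2}{3} + \frac{M}{15} + \frac{5}{3 M}$)
$\left(F{\left(-15 - -11 \right)} - 172\right)^{2} = \left(\frac{25 + \left(-15 - -11\right)^{2} + 10 \left(-15 - -11\right)}{15 \left(-15 - -11\right)} - 172\right)^{2} = \left(\frac{25 + \left(-15 + 11\right)^{2} + 10 \left(-15 + 11\right)}{15 \left(-15 + 11\right)} - 172\right)^{2} = \left(\frac{25 + \left(-4\right)^{2} + 10 \left(-4\right)}{15 \left(-4\right)} - 172\right)^{2} = \left(\frac{1}{15} \left(- \frac{1}{4}\right) \left(25 + 16 - 40\right) - 172\right)^{2} = \left(\frac{1}{15} \left(- \frac{1}{4}\right) 1 - 172\right)^{2} = \left(- \frac{1}{60} - 172\right)^{2} = \left(- \frac{10321}{60}\right)^{2} = \frac{106523041}{3600}$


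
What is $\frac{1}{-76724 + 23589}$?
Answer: $- \frac{1}{53135} \approx -1.882 \cdot 10^{-5}$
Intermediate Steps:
$\frac{1}{-76724 + 23589} = \frac{1}{-53135} = - \frac{1}{53135}$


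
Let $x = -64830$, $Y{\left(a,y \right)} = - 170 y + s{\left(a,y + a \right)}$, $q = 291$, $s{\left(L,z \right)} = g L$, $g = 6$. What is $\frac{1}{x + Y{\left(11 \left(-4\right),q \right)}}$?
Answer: $- \frac{1}{114564} \approx -8.7287 \cdot 10^{-6}$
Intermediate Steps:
$s{\left(L,z \right)} = 6 L$
$Y{\left(a,y \right)} = - 170 y + 6 a$
$\frac{1}{x + Y{\left(11 \left(-4\right),q \right)}} = \frac{1}{-64830 + \left(\left(-170\right) 291 + 6 \cdot 11 \left(-4\right)\right)} = \frac{1}{-64830 + \left(-49470 + 6 \left(-44\right)\right)} = \frac{1}{-64830 - 49734} = \frac{1}{-114564} = - \frac{1}{114564}$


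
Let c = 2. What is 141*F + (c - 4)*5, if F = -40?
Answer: -5650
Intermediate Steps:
141*F + (c - 4)*5 = 141*(-40) + (2 - 4)*5 = -5640 - 2*5 = -5640 - 10 = -5650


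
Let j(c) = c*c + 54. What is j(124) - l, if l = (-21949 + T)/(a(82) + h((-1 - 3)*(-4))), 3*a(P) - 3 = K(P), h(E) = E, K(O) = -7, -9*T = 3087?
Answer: 186449/11 ≈ 16950.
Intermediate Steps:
T = -343 (T = -1/9*3087 = -343)
a(P) = -4/3 (a(P) = 1 + (1/3)*(-7) = 1 - 7/3 = -4/3)
j(c) = 54 + c**2 (j(c) = c**2 + 54 = 54 + c**2)
l = -16719/11 (l = (-21949 - 343)/(-4/3 + (-1 - 3)*(-4)) = -22292/(-4/3 - 4*(-4)) = -22292/(-4/3 + 16) = -22292/44/3 = -22292*3/44 = -16719/11 ≈ -1519.9)
j(124) - l = (54 + 124**2) - 1*(-16719/11) = (54 + 15376) + 16719/11 = 15430 + 16719/11 = 186449/11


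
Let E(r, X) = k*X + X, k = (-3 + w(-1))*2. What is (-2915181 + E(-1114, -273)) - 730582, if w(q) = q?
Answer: -3643852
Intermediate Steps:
k = -8 (k = (-3 - 1)*2 = -4*2 = -8)
E(r, X) = -7*X (E(r, X) = -8*X + X = -7*X)
(-2915181 + E(-1114, -273)) - 730582 = (-2915181 - 7*(-273)) - 730582 = (-2915181 + 1911) - 730582 = -2913270 - 730582 = -3643852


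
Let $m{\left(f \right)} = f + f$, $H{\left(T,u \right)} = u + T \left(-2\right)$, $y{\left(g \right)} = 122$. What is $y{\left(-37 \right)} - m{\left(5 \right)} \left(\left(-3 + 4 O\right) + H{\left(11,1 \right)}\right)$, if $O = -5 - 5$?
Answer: $762$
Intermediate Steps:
$H{\left(T,u \right)} = u - 2 T$
$O = -10$ ($O = -5 - 5 = -10$)
$m{\left(f \right)} = 2 f$
$y{\left(-37 \right)} - m{\left(5 \right)} \left(\left(-3 + 4 O\right) + H{\left(11,1 \right)}\right) = 122 - 2 \cdot 5 \left(\left(-3 + 4 \left(-10\right)\right) + \left(1 - 22\right)\right) = 122 - 10 \left(\left(-3 - 40\right) + \left(1 - 22\right)\right) = 122 - 10 \left(-43 - 21\right) = 122 - 10 \left(-64\right) = 122 - -640 = 122 + 640 = 762$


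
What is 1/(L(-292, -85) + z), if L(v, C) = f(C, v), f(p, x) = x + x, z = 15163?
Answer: 1/14579 ≈ 6.8592e-5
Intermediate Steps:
f(p, x) = 2*x
L(v, C) = 2*v
1/(L(-292, -85) + z) = 1/(2*(-292) + 15163) = 1/(-584 + 15163) = 1/14579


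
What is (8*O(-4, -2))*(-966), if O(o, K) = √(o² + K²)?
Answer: -15456*√5 ≈ -34561.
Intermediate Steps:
O(o, K) = √(K² + o²)
(8*O(-4, -2))*(-966) = (8*√((-2)² + (-4)²))*(-966) = (8*√(4 + 16))*(-966) = (8*√20)*(-966) = (8*(2*√5))*(-966) = (16*√5)*(-966) = -15456*√5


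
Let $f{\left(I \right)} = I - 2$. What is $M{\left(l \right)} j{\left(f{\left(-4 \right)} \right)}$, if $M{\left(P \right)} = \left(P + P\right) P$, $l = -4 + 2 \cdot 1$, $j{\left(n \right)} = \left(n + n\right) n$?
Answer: $576$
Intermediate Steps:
$f{\left(I \right)} = -2 + I$
$j{\left(n \right)} = 2 n^{2}$ ($j{\left(n \right)} = 2 n n = 2 n^{2}$)
$l = -2$ ($l = -4 + 2 = -2$)
$M{\left(P \right)} = 2 P^{2}$ ($M{\left(P \right)} = 2 P P = 2 P^{2}$)
$M{\left(l \right)} j{\left(f{\left(-4 \right)} \right)} = 2 \left(-2\right)^{2} \cdot 2 \left(-2 - 4\right)^{2} = 2 \cdot 4 \cdot 2 \left(-6\right)^{2} = 8 \cdot 2 \cdot 36 = 8 \cdot 72 = 576$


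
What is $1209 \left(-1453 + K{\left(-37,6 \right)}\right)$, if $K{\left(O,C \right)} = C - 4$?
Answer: $-1754259$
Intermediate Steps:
$K{\left(O,C \right)} = -4 + C$ ($K{\left(O,C \right)} = C - 4 = -4 + C$)
$1209 \left(-1453 + K{\left(-37,6 \right)}\right) = 1209 \left(-1453 + \left(-4 + 6\right)\right) = 1209 \left(-1453 + 2\right) = 1209 \left(-1451\right) = -1754259$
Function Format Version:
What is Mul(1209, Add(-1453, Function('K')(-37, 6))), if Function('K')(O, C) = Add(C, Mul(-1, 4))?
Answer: -1754259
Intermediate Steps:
Function('K')(O, C) = Add(-4, C) (Function('K')(O, C) = Add(C, -4) = Add(-4, C))
Mul(1209, Add(-1453, Function('K')(-37, 6))) = Mul(1209, Add(-1453, Add(-4, 6))) = Mul(1209, Add(-1453, 2)) = Mul(1209, -1451) = -1754259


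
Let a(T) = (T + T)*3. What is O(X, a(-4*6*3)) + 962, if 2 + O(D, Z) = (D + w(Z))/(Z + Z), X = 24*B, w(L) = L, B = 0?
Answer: 1921/2 ≈ 960.50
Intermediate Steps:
X = 0 (X = 24*0 = 0)
a(T) = 6*T (a(T) = (2*T)*3 = 6*T)
O(D, Z) = -2 + (D + Z)/(2*Z) (O(D, Z) = -2 + (D + Z)/(Z + Z) = -2 + (D + Z)/((2*Z)) = -2 + (D + Z)*(1/(2*Z)) = -2 + (D + Z)/(2*Z))
O(X, a(-4*6*3)) + 962 = (0 - 18*-4*6*3)/(2*((6*(-4*6*3)))) + 962 = (0 - 18*(-24*3))/(2*((6*(-24*3)))) + 962 = (0 - 18*(-72))/(2*((6*(-72)))) + 962 = (1/2)*(0 - 3*(-432))/(-432) + 962 = (1/2)*(-1/432)*(0 + 1296) + 962 = (1/2)*(-1/432)*1296 + 962 = -3/2 + 962 = 1921/2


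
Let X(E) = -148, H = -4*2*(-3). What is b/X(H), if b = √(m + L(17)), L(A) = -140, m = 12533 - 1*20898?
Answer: -9*I*√105/148 ≈ -0.62313*I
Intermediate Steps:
m = -8365 (m = 12533 - 20898 = -8365)
H = 24 (H = -8*(-3) = 24)
b = 9*I*√105 (b = √(-8365 - 140) = √(-8505) = 9*I*√105 ≈ 92.223*I)
b/X(H) = (9*I*√105)/(-148) = (9*I*√105)*(-1/148) = -9*I*√105/148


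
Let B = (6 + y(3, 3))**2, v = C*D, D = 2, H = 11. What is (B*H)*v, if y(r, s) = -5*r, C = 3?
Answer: 5346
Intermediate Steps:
v = 6 (v = 3*2 = 6)
B = 81 (B = (6 - 5*3)**2 = (6 - 15)**2 = (-9)**2 = 81)
(B*H)*v = (81*11)*6 = 891*6 = 5346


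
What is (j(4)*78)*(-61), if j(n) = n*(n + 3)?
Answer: -133224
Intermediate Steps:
j(n) = n*(3 + n)
(j(4)*78)*(-61) = ((4*(3 + 4))*78)*(-61) = ((4*7)*78)*(-61) = (28*78)*(-61) = 2184*(-61) = -133224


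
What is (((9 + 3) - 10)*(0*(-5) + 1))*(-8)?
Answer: -16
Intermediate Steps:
(((9 + 3) - 10)*(0*(-5) + 1))*(-8) = ((12 - 10)*(0 + 1))*(-8) = (2*1)*(-8) = 2*(-8) = -16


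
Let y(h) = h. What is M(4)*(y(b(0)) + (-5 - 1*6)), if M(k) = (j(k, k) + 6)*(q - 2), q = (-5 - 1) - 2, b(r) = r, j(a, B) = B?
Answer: 1100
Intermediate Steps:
q = -8 (q = -6 - 2 = -8)
M(k) = -60 - 10*k (M(k) = (k + 6)*(-8 - 2) = (6 + k)*(-10) = -60 - 10*k)
M(4)*(y(b(0)) + (-5 - 1*6)) = (-60 - 10*4)*(0 + (-5 - 1*6)) = (-60 - 40)*(0 + (-5 - 6)) = -100*(0 - 11) = -100*(-11) = 1100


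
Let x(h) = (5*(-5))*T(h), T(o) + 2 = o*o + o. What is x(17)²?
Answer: 57760000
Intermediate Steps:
T(o) = -2 + o + o² (T(o) = -2 + (o*o + o) = -2 + (o² + o) = -2 + (o + o²) = -2 + o + o²)
x(h) = 50 - 25*h - 25*h² (x(h) = (5*(-5))*(-2 + h + h²) = -25*(-2 + h + h²) = 50 - 25*h - 25*h²)
x(17)² = (50 - 25*17 - 25*17²)² = (50 - 425 - 25*289)² = (50 - 425 - 7225)² = (-7600)² = 57760000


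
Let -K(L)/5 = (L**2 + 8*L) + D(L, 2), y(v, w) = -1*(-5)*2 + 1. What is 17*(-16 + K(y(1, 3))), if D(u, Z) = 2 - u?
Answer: -17272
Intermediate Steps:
y(v, w) = 11 (y(v, w) = 5*2 + 1 = 10 + 1 = 11)
K(L) = -10 - 35*L - 5*L**2 (K(L) = -5*((L**2 + 8*L) + (2 - L)) = -5*(2 + L**2 + 7*L) = -10 - 35*L - 5*L**2)
17*(-16 + K(y(1, 3))) = 17*(-16 + (-10 - 35*11 - 5*11**2)) = 17*(-16 + (-10 - 385 - 5*121)) = 17*(-16 + (-10 - 385 - 605)) = 17*(-16 - 1000) = 17*(-1016) = -17272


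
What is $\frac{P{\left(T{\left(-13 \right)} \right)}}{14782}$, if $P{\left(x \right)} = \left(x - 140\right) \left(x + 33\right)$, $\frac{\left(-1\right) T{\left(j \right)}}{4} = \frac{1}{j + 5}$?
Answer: $- \frac{18693}{59128} \approx -0.31614$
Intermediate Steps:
$T{\left(j \right)} = - \frac{4}{5 + j}$ ($T{\left(j \right)} = - \frac{4}{j + 5} = - \frac{4}{5 + j}$)
$P{\left(x \right)} = \left(-140 + x\right) \left(33 + x\right)$
$\frac{P{\left(T{\left(-13 \right)} \right)}}{14782} = \frac{-4620 + \left(- \frac{4}{5 - 13}\right)^{2} - 107 \left(- \frac{4}{5 - 13}\right)}{14782} = \left(-4620 + \left(- \frac{4}{-8}\right)^{2} - 107 \left(- \frac{4}{-8}\right)\right) \frac{1}{14782} = \left(-4620 + \left(\left(-4\right) \left(- \frac{1}{8}\right)\right)^{2} - 107 \left(\left(-4\right) \left(- \frac{1}{8}\right)\right)\right) \frac{1}{14782} = \left(-4620 + \left(\frac{1}{2}\right)^{2} - \frac{107}{2}\right) \frac{1}{14782} = \left(-4620 + \frac{1}{4} - \frac{107}{2}\right) \frac{1}{14782} = \left(- \frac{18693}{4}\right) \frac{1}{14782} = - \frac{18693}{59128}$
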